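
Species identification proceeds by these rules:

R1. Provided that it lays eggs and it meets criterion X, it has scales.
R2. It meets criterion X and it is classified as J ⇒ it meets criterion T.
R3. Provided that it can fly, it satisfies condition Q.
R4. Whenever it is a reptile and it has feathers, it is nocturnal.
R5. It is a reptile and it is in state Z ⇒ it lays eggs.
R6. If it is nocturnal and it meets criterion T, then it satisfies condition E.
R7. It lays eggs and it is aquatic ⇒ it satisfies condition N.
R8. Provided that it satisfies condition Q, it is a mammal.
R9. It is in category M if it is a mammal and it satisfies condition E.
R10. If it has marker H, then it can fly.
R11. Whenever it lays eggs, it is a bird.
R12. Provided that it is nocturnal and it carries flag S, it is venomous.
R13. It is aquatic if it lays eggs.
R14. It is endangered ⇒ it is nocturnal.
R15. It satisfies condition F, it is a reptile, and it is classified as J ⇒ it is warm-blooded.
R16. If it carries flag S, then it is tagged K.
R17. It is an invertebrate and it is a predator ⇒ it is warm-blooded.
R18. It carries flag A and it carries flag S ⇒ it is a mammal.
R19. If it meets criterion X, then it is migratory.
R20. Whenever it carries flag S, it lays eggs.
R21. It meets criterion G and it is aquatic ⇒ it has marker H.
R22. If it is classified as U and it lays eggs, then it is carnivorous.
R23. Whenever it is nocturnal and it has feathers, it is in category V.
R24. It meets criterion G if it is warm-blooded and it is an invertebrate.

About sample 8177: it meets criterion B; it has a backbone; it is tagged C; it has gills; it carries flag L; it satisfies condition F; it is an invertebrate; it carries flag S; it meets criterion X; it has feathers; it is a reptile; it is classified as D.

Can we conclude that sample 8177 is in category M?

No

Forward chaining from the given facts derives: is nocturnal, is venomous, is tagged K, is migratory, lays eggs, is in category V, has scales, is a bird, is aquatic, satisfies condition N.
The only rule concluding "it is in category M" is R9, which needs "it is a mammal"; that is never established.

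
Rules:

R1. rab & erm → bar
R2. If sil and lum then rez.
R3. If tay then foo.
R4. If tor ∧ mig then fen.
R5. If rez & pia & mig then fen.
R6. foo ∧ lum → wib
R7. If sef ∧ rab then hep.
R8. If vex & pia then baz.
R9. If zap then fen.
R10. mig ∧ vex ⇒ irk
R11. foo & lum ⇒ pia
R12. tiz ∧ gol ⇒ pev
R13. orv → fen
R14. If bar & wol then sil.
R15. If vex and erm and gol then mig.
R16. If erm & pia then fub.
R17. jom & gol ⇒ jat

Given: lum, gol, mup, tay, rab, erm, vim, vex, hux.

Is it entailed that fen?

Forward chaining from the given facts derives: bar, foo, wib, pia, mig, fub, baz, irk.
Rules concluding fen: R4 needs tor; R5 needs rez; R9 needs zap; R13 needs orv — none of these are established.

No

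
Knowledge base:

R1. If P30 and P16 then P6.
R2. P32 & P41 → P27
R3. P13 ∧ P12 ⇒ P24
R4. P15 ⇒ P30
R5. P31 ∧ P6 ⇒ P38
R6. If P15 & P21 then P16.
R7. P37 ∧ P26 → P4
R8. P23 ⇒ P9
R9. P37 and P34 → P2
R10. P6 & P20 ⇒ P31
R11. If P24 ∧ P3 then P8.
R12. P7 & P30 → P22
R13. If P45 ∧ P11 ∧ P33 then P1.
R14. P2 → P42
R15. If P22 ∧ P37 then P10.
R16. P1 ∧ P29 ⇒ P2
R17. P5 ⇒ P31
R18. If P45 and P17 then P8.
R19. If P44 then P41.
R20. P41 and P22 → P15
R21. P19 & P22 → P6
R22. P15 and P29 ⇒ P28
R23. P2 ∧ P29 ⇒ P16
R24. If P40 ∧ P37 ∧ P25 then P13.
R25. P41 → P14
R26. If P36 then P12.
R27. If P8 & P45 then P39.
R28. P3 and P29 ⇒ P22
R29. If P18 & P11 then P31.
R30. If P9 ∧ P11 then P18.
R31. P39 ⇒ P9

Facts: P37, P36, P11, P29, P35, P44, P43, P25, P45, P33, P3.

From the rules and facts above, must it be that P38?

No

Forward chaining from the given facts derives: P1, P2, P41, P16, P14, P12, P22, P42, P10, P15, P28, P30, P6.
The only rule concluding P38 is R5, which needs P31; that is never established.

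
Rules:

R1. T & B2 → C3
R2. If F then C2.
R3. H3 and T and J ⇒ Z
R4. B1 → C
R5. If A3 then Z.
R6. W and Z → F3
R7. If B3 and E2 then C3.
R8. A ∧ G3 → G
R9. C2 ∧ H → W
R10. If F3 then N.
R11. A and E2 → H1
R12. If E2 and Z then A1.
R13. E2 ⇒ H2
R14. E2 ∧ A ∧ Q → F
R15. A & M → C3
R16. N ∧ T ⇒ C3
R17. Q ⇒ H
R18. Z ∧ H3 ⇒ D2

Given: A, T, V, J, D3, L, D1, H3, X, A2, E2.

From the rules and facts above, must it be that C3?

No

Forward chaining from the given facts derives: Z, H1, A1, H2, D2.
Rules concluding C3: R1 needs B2; R7 needs B3; R15 needs M; R16 needs N — none of these are established.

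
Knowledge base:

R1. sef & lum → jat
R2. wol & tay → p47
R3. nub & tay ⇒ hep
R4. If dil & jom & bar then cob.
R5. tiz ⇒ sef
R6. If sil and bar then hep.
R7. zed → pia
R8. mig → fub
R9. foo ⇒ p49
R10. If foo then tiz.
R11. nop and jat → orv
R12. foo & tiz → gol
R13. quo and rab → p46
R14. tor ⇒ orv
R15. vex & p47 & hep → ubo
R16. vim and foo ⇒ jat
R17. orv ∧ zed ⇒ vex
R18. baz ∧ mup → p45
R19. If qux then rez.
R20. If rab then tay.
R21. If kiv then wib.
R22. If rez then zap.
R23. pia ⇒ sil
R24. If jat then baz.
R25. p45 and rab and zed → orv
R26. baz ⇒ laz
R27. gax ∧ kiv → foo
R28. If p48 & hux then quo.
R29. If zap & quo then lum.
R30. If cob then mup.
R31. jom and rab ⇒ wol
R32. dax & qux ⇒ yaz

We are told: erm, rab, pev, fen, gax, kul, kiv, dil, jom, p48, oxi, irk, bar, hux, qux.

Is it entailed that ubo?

No

Forward chaining from the given facts derives: cob, rez, tay, wib, zap, foo, quo, lum, mup, wol, p47, p49, tiz, gol, p46, sef, jat, baz, laz, p45.
The only rule concluding ubo is R15, which needs vex; that is never established.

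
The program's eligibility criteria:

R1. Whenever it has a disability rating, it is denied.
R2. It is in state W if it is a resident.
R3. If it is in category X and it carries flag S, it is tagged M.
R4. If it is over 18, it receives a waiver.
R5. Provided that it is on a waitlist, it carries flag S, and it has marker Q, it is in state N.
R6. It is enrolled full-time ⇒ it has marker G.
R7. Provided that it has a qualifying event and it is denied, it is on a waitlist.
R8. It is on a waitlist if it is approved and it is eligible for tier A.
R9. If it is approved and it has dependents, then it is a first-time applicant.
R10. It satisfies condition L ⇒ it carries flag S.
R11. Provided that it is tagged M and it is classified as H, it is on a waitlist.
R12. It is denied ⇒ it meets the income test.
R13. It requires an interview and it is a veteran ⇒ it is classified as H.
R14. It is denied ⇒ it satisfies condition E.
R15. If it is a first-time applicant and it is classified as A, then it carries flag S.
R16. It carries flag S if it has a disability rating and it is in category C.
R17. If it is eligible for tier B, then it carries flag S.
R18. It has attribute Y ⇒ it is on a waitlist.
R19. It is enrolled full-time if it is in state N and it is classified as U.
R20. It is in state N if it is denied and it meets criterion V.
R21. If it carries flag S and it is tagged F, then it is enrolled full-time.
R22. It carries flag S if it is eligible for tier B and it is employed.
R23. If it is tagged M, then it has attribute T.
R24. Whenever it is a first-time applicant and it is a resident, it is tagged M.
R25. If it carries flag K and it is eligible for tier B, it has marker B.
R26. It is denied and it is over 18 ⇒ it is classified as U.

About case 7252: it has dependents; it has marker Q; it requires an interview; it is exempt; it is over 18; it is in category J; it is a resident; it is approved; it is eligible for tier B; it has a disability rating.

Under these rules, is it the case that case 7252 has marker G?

Forward chaining from the given facts derives: is denied, is in state W, receives a waiver, is a first-time applicant, meets the income test, satisfies condition E, carries flag S, is tagged M, is classified as U, has attribute T.
The only rule concluding "it has marker G" is R6, which needs "it is enrolled full-time"; that is never established.

No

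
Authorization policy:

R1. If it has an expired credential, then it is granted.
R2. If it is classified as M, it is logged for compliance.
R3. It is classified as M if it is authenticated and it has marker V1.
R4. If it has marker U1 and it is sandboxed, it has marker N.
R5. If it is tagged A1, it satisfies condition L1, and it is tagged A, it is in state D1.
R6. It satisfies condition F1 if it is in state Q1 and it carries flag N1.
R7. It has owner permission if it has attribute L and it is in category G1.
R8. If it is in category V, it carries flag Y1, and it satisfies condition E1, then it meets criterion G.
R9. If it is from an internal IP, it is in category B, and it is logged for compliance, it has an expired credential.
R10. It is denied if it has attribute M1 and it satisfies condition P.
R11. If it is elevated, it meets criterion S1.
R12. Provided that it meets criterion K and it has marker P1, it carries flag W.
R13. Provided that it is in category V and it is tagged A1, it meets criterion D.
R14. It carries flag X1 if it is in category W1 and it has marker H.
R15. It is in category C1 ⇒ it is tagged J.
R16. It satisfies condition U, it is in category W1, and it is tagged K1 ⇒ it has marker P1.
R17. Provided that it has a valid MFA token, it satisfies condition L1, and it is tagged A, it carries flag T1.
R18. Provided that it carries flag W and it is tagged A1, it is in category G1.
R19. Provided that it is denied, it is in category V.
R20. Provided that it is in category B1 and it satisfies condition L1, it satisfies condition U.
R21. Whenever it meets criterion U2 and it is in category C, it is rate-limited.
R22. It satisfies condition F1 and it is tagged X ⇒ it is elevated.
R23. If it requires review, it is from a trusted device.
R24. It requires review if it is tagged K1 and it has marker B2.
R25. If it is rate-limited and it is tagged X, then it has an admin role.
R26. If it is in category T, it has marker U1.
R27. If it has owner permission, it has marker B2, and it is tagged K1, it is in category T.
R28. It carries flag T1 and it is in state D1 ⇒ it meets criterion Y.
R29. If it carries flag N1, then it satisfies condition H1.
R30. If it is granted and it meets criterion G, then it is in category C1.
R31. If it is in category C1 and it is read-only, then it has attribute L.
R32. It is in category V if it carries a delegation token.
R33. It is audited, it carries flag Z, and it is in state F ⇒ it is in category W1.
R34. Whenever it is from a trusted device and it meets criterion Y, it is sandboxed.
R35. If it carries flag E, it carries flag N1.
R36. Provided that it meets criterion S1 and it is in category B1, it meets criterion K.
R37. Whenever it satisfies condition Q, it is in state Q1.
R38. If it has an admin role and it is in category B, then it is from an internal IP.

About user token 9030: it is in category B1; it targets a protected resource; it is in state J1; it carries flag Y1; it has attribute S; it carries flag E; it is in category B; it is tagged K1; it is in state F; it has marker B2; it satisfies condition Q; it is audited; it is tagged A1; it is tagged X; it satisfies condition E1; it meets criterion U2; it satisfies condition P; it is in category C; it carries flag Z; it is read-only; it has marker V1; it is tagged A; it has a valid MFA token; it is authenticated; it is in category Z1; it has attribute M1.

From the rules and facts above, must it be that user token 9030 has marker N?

Forward chaining from the given facts derives: is classified as M, is denied, is in category V, is rate-limited, requires review, has an admin role, is in category W1, carries flag N1, is in state Q1, is from an internal IP, is logged for compliance, satisfies condition F1, meets criterion G, has an expired credential, meets criterion D, is elevated, is from a trusted device, satisfies condition H1, is granted, meets criterion S1, is in category C1, has attribute L, meets criterion K, is tagged J.
The only rule concluding "it has marker N" is R4, which needs "it has marker U1"; that is never established.

No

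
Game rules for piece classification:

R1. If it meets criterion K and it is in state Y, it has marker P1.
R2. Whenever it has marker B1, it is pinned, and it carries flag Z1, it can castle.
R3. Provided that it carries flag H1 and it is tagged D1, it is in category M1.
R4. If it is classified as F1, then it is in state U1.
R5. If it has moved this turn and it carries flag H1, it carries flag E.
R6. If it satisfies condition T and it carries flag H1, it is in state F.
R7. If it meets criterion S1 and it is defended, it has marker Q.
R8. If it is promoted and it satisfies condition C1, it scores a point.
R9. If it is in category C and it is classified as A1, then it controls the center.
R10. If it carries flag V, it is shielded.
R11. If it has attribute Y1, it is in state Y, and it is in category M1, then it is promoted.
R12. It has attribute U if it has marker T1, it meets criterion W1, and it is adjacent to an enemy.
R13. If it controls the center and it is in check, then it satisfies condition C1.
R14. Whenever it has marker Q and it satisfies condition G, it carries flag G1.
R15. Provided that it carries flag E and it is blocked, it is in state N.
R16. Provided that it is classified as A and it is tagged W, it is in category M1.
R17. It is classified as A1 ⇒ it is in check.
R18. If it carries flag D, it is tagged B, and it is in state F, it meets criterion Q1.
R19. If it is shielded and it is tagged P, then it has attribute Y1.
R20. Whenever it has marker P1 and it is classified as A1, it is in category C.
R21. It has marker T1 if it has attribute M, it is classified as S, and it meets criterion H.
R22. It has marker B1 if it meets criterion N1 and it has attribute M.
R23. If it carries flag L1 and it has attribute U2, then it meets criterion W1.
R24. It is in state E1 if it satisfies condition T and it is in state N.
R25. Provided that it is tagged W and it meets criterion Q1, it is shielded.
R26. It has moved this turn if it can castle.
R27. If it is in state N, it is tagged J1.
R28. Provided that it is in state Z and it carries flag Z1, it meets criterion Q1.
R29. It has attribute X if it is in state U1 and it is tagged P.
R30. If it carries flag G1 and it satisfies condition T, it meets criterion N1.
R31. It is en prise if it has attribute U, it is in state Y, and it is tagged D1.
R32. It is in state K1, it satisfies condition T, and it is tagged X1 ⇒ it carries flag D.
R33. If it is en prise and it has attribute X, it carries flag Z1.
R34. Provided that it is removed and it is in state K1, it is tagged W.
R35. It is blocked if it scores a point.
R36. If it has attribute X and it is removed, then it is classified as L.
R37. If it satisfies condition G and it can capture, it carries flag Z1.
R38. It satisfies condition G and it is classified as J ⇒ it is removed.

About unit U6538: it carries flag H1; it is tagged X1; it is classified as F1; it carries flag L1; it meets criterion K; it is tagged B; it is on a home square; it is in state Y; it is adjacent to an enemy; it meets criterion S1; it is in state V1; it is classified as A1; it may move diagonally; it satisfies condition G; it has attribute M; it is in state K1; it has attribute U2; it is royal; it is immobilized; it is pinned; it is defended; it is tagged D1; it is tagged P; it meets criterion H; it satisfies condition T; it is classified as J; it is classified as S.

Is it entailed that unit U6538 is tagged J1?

By R1 (it meets criterion K, it is in state Y): it has marker P1.
By R3 (it carries flag H1, it is tagged D1): it is in category M1.
By R4 (it is classified as F1): it is in state U1.
By R6 (it satisfies condition T, it carries flag H1): it is in state F.
By R7 (it meets criterion S1, it is defended): it has marker Q.
By R14 (it has marker Q, it satisfies condition G): it carries flag G1.
By R17 (it is classified as A1): it is in check.
By R20 (it has marker P1, it is classified as A1): it is in category C.
By R21 (it has attribute M, it is classified as S, it meets criterion H): it has marker T1.
By R23 (it carries flag L1, it has attribute U2): it meets criterion W1.
By R29 (it is in state U1, it is tagged P): it has attribute X.
By R30 (it carries flag G1, it satisfies condition T): it meets criterion N1.
By R32 (it is in state K1, it satisfies condition T, it is tagged X1): it carries flag D.
By R38 (it satisfies condition G, it is classified as J): it is removed.
By R9 (it is in category C, it is classified as A1): it controls the center.
By R12 (it has marker T1, it meets criterion W1, it is adjacent to an enemy): it has attribute U.
By R13 (it controls the center, it is in check): it satisfies condition C1.
By R18 (it carries flag D, it is tagged B, it is in state F): it meets criterion Q1.
By R22 (it meets criterion N1, it has attribute M): it has marker B1.
By R31 (it has attribute U, it is in state Y, it is tagged D1): it is en prise.
By R33 (it is en prise, it has attribute X): it carries flag Z1.
By R34 (it is removed, it is in state K1): it is tagged W.
By R2 (it has marker B1, it is pinned, it carries flag Z1): it can castle.
By R25 (it is tagged W, it meets criterion Q1): it is shielded.
By R26 (it can castle): it has moved this turn.
By R5 (it has moved this turn, it carries flag H1): it carries flag E.
By R19 (it is shielded, it is tagged P): it has attribute Y1.
By R11 (it has attribute Y1, it is in state Y, it is in category M1): it is promoted.
By R8 (it is promoted, it satisfies condition C1): it scores a point.
By R35 (it scores a point): it is blocked.
By R15 (it carries flag E, it is blocked): it is in state N.
By R27 (it is in state N): it is tagged J1.

Yes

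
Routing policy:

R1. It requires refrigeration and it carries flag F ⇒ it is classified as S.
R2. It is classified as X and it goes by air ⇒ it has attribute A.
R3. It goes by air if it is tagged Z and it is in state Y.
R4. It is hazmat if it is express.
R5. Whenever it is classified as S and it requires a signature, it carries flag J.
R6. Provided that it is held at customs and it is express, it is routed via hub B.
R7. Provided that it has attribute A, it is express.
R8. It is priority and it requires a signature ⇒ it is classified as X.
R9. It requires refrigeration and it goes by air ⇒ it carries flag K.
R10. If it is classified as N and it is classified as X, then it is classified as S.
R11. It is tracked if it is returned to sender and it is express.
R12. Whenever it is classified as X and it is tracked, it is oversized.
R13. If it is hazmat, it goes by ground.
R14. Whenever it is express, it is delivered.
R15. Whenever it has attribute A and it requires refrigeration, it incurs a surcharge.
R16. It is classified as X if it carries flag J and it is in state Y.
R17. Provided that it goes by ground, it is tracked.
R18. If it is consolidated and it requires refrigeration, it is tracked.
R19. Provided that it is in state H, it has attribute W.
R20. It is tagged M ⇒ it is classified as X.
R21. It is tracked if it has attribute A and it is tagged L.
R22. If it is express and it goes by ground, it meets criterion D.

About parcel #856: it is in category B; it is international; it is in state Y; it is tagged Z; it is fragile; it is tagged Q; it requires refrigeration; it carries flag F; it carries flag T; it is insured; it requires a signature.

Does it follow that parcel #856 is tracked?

Yes

By R1 (it requires refrigeration, it carries flag F): it is classified as S.
By R3 (it is tagged Z, it is in state Y): it goes by air.
By R5 (it is classified as S, it requires a signature): it carries flag J.
By R16 (it carries flag J, it is in state Y): it is classified as X.
By R2 (it is classified as X, it goes by air): it has attribute A.
By R7 (it has attribute A): it is express.
By R4 (it is express): it is hazmat.
By R13 (it is hazmat): it goes by ground.
By R17 (it goes by ground): it is tracked.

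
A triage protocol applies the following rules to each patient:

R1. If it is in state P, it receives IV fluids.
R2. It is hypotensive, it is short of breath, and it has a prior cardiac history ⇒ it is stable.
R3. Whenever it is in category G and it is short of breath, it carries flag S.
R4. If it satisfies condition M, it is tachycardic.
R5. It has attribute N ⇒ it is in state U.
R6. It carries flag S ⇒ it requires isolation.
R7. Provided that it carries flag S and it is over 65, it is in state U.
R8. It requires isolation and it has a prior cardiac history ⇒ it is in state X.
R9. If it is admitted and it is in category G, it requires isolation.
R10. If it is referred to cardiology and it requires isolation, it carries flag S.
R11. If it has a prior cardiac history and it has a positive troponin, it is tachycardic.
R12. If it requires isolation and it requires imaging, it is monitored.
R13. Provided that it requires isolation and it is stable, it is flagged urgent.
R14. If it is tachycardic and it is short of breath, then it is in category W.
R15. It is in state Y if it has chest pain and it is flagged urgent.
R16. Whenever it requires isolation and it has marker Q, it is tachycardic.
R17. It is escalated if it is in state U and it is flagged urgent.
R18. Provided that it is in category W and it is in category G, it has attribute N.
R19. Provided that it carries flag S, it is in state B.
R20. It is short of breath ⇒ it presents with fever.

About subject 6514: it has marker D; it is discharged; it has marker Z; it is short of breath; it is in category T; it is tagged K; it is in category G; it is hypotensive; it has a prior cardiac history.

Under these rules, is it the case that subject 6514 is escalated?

Forward chaining from the given facts derives: is stable, carries flag S, requires isolation, is in state X, is flagged urgent, is in state B, presents with fever.
The only rule concluding "it is escalated" is R17, which needs "it is in state U"; that is never established.

No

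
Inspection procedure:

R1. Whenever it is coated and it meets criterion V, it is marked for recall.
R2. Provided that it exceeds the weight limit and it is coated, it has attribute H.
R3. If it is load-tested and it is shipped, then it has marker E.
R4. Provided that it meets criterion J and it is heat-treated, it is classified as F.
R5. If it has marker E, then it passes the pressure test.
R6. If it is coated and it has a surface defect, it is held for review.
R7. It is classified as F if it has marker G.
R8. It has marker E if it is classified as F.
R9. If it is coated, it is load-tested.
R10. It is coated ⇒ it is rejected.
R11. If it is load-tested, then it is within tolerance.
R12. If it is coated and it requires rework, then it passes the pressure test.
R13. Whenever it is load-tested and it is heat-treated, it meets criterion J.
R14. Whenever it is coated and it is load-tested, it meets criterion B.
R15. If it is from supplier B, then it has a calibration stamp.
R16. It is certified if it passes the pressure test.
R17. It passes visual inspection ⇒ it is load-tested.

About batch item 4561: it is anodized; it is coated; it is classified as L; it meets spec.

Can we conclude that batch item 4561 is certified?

Forward chaining from the given facts derives: is load-tested, is rejected, is within tolerance, meets criterion B.
The only rule concluding "it is certified" is R16, which needs "it passes the pressure test"; that is never established.

No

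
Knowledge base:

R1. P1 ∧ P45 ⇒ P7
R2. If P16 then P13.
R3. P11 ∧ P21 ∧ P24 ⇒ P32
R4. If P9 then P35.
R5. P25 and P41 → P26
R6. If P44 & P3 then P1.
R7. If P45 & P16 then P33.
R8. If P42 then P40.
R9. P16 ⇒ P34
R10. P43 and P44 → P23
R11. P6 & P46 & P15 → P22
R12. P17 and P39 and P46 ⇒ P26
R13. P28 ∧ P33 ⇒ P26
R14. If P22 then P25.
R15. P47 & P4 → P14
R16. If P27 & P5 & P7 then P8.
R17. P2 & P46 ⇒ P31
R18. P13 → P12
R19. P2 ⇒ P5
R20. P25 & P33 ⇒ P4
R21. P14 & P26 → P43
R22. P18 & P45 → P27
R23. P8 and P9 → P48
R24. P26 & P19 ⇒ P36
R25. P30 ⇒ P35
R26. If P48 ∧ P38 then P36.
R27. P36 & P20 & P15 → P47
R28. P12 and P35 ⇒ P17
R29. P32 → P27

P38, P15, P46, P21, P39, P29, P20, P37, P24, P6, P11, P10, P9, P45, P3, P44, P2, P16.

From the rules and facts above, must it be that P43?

P13  (by R2: P16)
P32  (by R3: P11, P21, P24)
P35  (by R4: P9)
P1  (by R6: P44, P3)
P33  (by R7: P45, P16)
P22  (by R11: P6, P46, P15)
P25  (by R14: P22)
P12  (by R18: P13)
P5  (by R19: P2)
P4  (by R20: P25, P33)
P17  (by R28: P12, P35)
P27  (by R29: P32)
P7  (by R1: P1, P45)
P26  (by R12: P17, P39, P46)
P8  (by R16: P27, P5, P7)
P48  (by R23: P8, P9)
P36  (by R26: P48, P38)
P47  (by R27: P36, P20, P15)
P14  (by R15: P47, P4)
P43  (by R21: P14, P26)

Yes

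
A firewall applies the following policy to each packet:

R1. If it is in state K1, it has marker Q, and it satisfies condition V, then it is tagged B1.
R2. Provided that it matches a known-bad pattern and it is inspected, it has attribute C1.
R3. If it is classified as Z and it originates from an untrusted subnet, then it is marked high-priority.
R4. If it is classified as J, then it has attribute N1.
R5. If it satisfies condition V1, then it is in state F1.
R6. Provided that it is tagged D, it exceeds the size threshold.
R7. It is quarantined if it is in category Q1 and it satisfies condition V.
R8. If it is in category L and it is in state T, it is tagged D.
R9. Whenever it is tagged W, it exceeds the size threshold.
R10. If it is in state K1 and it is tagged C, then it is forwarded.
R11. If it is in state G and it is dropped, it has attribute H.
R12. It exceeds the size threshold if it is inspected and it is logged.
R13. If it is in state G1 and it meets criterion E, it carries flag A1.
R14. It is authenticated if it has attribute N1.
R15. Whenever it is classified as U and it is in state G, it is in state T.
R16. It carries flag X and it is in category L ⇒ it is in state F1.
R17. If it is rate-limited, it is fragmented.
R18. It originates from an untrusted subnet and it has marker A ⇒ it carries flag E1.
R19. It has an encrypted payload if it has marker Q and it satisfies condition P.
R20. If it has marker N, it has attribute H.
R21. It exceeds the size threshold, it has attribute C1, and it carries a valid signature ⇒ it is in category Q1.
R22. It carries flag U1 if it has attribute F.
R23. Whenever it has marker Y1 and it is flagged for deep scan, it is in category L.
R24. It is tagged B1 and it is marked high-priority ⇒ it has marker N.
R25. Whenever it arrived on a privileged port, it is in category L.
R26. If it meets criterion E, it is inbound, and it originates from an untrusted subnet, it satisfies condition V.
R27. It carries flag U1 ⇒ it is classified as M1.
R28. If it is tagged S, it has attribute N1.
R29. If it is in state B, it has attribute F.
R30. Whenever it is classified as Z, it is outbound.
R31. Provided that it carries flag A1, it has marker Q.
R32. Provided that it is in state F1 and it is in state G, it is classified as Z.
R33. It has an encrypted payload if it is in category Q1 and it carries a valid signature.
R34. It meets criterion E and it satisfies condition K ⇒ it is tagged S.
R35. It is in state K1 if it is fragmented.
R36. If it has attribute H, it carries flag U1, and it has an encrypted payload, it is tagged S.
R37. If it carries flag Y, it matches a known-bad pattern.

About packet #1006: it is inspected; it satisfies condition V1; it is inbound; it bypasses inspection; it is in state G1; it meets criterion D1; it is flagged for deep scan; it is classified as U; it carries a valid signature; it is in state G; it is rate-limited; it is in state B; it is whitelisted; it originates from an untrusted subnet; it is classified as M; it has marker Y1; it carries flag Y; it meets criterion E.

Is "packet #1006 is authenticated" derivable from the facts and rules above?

Yes

By R5 (it satisfies condition V1): it is in state F1.
By R13 (it is in state G1, it meets criterion E): it carries flag A1.
By R15 (it is classified as U, it is in state G): it is in state T.
By R17 (it is rate-limited): it is fragmented.
By R23 (it has marker Y1, it is flagged for deep scan): it is in category L.
By R26 (it meets criterion E, it is inbound, it originates from an untrusted subnet): it satisfies condition V.
By R29 (it is in state B): it has attribute F.
By R31 (it carries flag A1): it has marker Q.
By R32 (it is in state F1, it is in state G): it is classified as Z.
By R35 (it is fragmented): it is in state K1.
By R37 (it carries flag Y): it matches a known-bad pattern.
By R1 (it is in state K1, it has marker Q, it satisfies condition V): it is tagged B1.
By R2 (it matches a known-bad pattern, it is inspected): it has attribute C1.
By R3 (it is classified as Z, it originates from an untrusted subnet): it is marked high-priority.
By R8 (it is in category L, it is in state T): it is tagged D.
By R22 (it has attribute F): it carries flag U1.
By R24 (it is tagged B1, it is marked high-priority): it has marker N.
By R6 (it is tagged D): it exceeds the size threshold.
By R20 (it has marker N): it has attribute H.
By R21 (it exceeds the size threshold, it has attribute C1, it carries a valid signature): it is in category Q1.
By R33 (it is in category Q1, it carries a valid signature): it has an encrypted payload.
By R36 (it has attribute H, it carries flag U1, it has an encrypted payload): it is tagged S.
By R28 (it is tagged S): it has attribute N1.
By R14 (it has attribute N1): it is authenticated.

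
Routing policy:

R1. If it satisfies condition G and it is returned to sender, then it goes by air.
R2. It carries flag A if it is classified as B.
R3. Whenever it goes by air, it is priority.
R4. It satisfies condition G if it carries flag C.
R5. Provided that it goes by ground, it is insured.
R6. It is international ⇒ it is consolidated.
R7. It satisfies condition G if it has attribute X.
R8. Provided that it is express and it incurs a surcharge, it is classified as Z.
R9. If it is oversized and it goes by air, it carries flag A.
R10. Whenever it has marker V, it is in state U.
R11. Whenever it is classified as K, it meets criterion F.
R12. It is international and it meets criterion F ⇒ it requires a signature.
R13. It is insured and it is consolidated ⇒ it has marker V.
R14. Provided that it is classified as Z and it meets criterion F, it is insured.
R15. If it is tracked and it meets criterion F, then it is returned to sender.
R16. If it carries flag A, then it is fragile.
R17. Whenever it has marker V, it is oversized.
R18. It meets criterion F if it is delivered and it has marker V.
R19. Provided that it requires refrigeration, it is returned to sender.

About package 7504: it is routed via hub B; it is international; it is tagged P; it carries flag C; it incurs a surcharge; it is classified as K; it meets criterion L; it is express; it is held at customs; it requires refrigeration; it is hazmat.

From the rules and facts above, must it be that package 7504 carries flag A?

Yes

By R4 (it carries flag C): it satisfies condition G.
By R6 (it is international): it is consolidated.
By R8 (it is express, it incurs a surcharge): it is classified as Z.
By R11 (it is classified as K): it meets criterion F.
By R14 (it is classified as Z, it meets criterion F): it is insured.
By R19 (it requires refrigeration): it is returned to sender.
By R1 (it satisfies condition G, it is returned to sender): it goes by air.
By R13 (it is insured, it is consolidated): it has marker V.
By R17 (it has marker V): it is oversized.
By R9 (it is oversized, it goes by air): it carries flag A.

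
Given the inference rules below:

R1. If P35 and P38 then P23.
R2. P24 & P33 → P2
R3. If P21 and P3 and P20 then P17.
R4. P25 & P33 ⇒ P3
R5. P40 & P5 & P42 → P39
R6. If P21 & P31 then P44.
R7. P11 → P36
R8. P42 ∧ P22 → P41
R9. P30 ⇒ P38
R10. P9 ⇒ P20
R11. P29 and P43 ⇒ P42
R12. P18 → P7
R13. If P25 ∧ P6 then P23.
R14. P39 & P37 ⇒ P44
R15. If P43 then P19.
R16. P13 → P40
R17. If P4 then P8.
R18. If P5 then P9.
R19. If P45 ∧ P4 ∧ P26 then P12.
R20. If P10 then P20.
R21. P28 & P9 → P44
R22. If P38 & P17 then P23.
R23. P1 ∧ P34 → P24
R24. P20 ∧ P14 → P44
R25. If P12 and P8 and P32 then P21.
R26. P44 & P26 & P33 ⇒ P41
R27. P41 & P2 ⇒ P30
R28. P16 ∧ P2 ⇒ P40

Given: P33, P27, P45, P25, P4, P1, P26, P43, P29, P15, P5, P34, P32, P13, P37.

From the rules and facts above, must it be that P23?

P3  (by R4: P25, P33)
P42  (by R11: P29, P43)
P40  (by R16: P13)
P8  (by R17: P4)
P9  (by R18: P5)
P12  (by R19: P45, P4, P26)
P24  (by R23: P1, P34)
P21  (by R25: P12, P8, P32)
P2  (by R2: P24, P33)
P39  (by R5: P40, P5, P42)
P20  (by R10: P9)
P44  (by R14: P39, P37)
P41  (by R26: P44, P26, P33)
P30  (by R27: P41, P2)
P17  (by R3: P21, P3, P20)
P38  (by R9: P30)
P23  (by R22: P38, P17)

Yes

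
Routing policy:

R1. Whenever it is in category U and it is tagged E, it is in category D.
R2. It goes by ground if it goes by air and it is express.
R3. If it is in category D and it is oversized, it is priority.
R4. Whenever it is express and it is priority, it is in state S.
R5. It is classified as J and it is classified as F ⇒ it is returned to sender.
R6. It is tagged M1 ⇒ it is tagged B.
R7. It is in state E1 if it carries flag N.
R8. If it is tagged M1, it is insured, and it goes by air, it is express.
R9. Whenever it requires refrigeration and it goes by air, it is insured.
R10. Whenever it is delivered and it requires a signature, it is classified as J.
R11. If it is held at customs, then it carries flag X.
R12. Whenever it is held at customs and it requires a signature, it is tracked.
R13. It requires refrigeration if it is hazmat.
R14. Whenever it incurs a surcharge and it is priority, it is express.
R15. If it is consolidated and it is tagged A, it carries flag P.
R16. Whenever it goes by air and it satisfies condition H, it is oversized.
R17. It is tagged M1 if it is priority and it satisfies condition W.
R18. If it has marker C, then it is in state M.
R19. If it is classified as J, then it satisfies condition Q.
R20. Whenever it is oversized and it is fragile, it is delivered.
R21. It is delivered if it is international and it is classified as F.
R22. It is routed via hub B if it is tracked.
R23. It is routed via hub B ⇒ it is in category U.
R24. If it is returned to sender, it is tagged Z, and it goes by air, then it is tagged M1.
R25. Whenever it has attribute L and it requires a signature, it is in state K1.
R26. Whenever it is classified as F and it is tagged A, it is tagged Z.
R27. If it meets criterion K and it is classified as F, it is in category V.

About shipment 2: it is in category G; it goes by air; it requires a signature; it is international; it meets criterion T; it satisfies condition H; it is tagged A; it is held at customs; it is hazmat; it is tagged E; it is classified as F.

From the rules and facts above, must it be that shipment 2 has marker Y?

No

Forward chaining from the given facts derives: carries flag X, is tracked, requires refrigeration, is oversized, is delivered, is routed via hub B, is in category U, is tagged Z, is in category D, is priority, is insured, is classified as J, satisfies condition Q, is returned to sender, is tagged M1, is tagged B, is express, goes by ground, is in state S.
No rule has "it has marker Y" as its conclusion, and it is not among the given facts.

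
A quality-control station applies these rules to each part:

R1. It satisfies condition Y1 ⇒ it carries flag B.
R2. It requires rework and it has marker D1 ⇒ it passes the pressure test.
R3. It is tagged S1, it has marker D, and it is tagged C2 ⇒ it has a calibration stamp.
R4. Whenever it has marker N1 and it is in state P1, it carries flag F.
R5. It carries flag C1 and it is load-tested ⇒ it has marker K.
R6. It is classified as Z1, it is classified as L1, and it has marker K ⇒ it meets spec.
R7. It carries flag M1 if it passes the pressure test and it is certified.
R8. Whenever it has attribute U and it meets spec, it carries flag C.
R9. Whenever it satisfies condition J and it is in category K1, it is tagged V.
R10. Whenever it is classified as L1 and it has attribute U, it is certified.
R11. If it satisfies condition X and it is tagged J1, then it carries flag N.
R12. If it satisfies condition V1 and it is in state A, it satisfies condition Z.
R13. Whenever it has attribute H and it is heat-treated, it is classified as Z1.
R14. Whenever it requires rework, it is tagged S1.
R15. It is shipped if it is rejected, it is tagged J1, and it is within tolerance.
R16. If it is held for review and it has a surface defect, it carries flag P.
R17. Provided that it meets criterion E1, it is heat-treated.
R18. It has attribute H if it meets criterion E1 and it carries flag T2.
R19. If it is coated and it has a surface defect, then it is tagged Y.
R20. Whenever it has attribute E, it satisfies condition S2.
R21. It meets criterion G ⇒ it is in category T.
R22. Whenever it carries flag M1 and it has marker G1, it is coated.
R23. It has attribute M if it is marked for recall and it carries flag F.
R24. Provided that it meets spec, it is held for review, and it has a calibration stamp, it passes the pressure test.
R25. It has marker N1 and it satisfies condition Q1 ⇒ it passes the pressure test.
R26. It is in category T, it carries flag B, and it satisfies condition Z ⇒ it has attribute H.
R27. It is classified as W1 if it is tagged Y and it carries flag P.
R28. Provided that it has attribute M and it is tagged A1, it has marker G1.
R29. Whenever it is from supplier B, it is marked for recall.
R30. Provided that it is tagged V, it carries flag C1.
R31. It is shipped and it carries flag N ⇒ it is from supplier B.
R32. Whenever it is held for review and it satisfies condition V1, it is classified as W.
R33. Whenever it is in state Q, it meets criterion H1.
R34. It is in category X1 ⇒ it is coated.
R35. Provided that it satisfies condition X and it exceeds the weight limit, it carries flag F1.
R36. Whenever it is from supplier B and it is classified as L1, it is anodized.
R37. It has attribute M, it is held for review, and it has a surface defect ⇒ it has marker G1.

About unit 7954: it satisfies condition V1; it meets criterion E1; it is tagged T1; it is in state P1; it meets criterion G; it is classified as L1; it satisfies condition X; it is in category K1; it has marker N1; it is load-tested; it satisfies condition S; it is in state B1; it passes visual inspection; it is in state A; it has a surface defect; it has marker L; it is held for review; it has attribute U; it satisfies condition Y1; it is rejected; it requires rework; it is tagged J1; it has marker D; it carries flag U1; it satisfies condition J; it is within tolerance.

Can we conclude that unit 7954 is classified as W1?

No

Forward chaining from the given facts derives: carries flag B, carries flag F, is tagged V, is certified, carries flag N, satisfies condition Z, is tagged S1, is shipped, carries flag P, is heat-treated, is in category T, has attribute H, carries flag C1, is from supplier B, is classified as W, is anodized, has marker K, is classified as Z1, is marked for recall, meets spec, carries flag C, has attribute M, has marker G1.
The only rule concluding "it is classified as W1" is R27, which needs "it is tagged Y"; that is never established.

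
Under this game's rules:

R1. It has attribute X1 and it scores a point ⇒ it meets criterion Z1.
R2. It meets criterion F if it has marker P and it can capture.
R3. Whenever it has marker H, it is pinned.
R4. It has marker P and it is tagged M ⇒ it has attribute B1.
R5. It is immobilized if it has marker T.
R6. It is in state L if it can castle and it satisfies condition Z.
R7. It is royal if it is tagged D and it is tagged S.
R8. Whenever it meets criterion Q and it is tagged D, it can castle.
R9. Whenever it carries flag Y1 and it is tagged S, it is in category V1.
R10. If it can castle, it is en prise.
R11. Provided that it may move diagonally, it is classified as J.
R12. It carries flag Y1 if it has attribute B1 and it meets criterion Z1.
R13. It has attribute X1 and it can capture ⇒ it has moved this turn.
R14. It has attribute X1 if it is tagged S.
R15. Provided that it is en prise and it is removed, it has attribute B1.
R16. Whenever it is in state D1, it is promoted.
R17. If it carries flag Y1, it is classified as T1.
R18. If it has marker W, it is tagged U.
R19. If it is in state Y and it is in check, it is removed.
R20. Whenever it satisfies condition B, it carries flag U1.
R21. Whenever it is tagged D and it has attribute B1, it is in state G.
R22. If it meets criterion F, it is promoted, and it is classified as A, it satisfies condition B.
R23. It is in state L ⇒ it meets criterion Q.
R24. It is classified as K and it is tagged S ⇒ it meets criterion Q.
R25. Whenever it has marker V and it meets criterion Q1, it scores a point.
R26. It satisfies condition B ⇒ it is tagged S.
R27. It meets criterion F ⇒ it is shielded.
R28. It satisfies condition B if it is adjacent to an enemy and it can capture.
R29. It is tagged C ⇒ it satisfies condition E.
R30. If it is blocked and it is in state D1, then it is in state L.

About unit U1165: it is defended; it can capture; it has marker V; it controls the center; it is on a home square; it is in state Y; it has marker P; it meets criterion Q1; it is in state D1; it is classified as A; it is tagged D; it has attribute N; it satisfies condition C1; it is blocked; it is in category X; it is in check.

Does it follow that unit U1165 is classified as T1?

By R2 (it has marker P, it can capture): it meets criterion F.
By R16 (it is in state D1): it is promoted.
By R19 (it is in state Y, it is in check): it is removed.
By R22 (it meets criterion F, it is promoted, it is classified as A): it satisfies condition B.
By R25 (it has marker V, it meets criterion Q1): it scores a point.
By R26 (it satisfies condition B): it is tagged S.
By R30 (it is blocked, it is in state D1): it is in state L.
By R14 (it is tagged S): it has attribute X1.
By R23 (it is in state L): it meets criterion Q.
By R1 (it has attribute X1, it scores a point): it meets criterion Z1.
By R8 (it meets criterion Q, it is tagged D): it can castle.
By R10 (it can castle): it is en prise.
By R15 (it is en prise, it is removed): it has attribute B1.
By R12 (it has attribute B1, it meets criterion Z1): it carries flag Y1.
By R17 (it carries flag Y1): it is classified as T1.

Yes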